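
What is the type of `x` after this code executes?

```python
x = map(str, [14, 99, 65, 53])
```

map() returns a map object

map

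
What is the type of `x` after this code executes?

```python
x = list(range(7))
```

list(range()) returns list

list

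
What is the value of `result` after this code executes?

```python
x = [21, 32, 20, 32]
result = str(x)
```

x = [21, 32, 20, 32]; result = '[21, 32, 20, 32]'

'[21, 32, 20, 32]'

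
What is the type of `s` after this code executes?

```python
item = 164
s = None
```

None has type NoneType

NoneType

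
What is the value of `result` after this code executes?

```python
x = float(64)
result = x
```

x = 64.0; result = 64.0

64.0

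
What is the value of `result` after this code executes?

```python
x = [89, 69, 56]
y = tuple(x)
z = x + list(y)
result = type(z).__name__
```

x is list; y is tuple; z is list; result = 'list'

'list'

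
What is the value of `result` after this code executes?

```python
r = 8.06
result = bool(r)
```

r = 8.06; result = True

True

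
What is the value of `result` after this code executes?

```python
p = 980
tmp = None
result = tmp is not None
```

p = 980; tmp = None; result = False

False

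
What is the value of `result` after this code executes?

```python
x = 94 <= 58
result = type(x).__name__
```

x is bool; result = 'bool'

'bool'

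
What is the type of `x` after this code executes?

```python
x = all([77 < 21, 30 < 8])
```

all() returns bool

bool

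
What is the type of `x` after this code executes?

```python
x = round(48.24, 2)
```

round() with decimal places returns float

float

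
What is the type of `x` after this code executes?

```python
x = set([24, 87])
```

set() constructor returns set

set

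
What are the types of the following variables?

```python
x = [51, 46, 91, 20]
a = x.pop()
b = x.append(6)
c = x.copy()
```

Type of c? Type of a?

copy() returns list; pop() returns element

list, int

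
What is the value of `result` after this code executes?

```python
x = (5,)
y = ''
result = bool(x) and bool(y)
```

x = (5,); y = ''; result = False

False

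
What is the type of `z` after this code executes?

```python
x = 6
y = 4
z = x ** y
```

positive int ** positive int = int

int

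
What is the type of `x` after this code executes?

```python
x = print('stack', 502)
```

print() returns None

NoneType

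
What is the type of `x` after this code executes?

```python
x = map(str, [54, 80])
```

map() returns a map object

map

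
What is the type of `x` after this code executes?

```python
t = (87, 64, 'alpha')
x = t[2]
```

Index 2 of tuple is a str literal

str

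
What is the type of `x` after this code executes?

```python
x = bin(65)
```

bin() returns str representation

str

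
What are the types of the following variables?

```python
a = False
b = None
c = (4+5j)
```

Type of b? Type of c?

b is assigned None, whose type is NoneType; c is assigned (4+5j), an int plus an imaginary literal (j suffix), which evaluates to complex

NoneType, complex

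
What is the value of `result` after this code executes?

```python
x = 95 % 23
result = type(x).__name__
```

x is int; result = 'int'

'int'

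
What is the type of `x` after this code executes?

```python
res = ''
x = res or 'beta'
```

'or' returns first truthy value (str)

str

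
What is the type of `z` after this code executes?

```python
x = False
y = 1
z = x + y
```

bool + int = int (bool is subclass of int)

int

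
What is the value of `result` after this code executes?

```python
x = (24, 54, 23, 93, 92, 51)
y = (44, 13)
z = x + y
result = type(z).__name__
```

x is tuple; y is tuple; z is tuple; result = 'tuple'

'tuple'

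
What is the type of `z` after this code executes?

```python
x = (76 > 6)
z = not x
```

'not' returns bool

bool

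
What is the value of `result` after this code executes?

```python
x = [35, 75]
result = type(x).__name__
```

x is list; result = 'list'

'list'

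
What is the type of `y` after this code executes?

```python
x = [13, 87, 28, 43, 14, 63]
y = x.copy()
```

list.copy() returns list

list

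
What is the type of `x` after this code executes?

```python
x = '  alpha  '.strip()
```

str.strip() returns str

str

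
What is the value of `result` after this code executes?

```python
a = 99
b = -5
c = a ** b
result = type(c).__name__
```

a is int; b is int; c is float; result = 'float'

'float'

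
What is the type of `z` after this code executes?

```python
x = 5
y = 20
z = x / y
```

int / int = float

float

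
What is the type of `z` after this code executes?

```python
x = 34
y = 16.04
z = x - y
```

int - float = float

float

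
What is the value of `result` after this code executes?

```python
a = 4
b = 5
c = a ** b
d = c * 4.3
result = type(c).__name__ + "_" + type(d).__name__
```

a is int; b is int; c is int; d is float; result = 'int_float'

'int_float'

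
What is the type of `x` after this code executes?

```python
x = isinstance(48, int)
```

isinstance() returns bool

bool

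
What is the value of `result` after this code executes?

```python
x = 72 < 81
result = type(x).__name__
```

x is bool; result = 'bool'

'bool'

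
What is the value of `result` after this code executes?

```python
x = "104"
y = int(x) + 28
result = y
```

x = '104'; y = 132; result = 132

132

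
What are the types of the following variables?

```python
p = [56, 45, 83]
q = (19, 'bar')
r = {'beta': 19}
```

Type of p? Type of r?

p is assigned a list literal (square brackets); r is assigned a dict literal ({key: value})

list, dict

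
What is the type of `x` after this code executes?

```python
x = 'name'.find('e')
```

str.find() returns int index

int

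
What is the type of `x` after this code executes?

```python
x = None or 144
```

'or' with None returns the other truthy value

int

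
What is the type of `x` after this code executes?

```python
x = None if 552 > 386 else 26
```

552 > 386 is True, so the if branch is taken

NoneType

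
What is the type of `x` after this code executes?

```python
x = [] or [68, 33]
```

'or' returns first truthy value (list)

list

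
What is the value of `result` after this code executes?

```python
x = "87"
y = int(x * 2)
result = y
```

x = '87'; y = 8787; result = 8787

8787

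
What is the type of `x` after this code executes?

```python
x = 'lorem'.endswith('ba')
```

str.endswith() returns bool

bool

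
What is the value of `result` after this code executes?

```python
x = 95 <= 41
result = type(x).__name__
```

x is bool; result = 'bool'

'bool'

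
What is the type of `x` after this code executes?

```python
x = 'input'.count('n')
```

str.count() returns int

int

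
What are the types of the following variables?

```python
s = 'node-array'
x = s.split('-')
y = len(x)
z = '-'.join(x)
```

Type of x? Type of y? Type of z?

str.split() returns list; len() returns int; str.join() returns str

list, int, str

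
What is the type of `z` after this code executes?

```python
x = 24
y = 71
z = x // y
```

int // int = int

int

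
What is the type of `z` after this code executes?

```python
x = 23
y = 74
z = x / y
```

int / int = float

float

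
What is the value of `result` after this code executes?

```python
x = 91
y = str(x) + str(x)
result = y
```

x = 91; y = '9191'; result = '9191'

'9191'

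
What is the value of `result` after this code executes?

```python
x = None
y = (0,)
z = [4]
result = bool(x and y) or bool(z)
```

x = None; y = (0,); z = [4]; result = True

True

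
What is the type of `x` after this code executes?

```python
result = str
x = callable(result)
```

callable() returns bool

bool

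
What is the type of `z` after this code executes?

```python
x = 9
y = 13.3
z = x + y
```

int + float = float

float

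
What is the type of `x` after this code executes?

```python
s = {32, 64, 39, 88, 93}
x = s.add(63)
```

set.add() returns None (mutates in place)

NoneType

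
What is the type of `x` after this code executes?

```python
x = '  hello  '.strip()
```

str.strip() returns str

str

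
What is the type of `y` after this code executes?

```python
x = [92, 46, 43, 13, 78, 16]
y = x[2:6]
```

Slicing a list returns a list

list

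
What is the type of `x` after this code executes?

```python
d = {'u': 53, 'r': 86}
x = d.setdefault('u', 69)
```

dict.setdefault() returns the (existing or default) value

int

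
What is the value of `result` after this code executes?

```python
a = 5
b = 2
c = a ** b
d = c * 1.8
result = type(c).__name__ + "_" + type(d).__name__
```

a is int; b is int; c is int; d is float; result = 'int_float'

'int_float'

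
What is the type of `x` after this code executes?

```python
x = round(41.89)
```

round() with no decimal places returns int

int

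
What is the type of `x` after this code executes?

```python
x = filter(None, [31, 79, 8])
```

filter() returns a filter object

filter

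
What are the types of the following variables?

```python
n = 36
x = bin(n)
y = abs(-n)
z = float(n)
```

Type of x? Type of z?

bin() returns str; float() returns float

str, float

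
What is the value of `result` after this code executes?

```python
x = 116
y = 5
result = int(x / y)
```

x = 116; y = 5; result = 23

23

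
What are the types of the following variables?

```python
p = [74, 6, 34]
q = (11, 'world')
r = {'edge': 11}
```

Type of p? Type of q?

p is assigned a list literal (square brackets); q is assigned a tuple (parenthesized, comma-separated values)

list, tuple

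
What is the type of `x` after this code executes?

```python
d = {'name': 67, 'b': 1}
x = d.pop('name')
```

dict.pop() returns the value

int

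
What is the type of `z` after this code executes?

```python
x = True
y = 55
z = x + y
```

bool + int = int (bool is subclass of int)

int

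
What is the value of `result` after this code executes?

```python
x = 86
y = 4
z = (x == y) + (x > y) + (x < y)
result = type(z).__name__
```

x is int; y is int; z is int; result = 'int'

'int'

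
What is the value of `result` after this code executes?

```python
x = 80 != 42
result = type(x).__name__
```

x is bool; result = 'bool'

'bool'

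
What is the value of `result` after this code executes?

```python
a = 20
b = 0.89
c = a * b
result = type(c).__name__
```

a is int; b is float; c is float; result = 'float'

'float'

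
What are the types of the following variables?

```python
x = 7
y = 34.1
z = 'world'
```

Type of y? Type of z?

y is assigned a number with a decimal point, so it is a float; z is assigned a quoted string literal, so it is a str

float, str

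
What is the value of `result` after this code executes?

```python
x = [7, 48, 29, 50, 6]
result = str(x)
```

x = [7, 48, 29, 50, 6]; result = '[7, 48, 29, 50, 6]'

'[7, 48, 29, 50, 6]'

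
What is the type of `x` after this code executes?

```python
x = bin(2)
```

bin() returns str representation

str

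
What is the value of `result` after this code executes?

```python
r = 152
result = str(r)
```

r = 152; result = '152'

'152'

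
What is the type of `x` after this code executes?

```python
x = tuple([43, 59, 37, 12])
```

tuple() constructor returns tuple

tuple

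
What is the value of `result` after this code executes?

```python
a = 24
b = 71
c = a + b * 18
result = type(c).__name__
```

a is int; b is int; c is int; result = 'int'

'int'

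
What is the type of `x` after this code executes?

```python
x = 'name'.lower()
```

str.lower() returns str

str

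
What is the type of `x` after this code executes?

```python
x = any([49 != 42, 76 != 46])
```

any() returns bool

bool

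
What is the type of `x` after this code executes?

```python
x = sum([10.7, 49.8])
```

sum() of floats returns float

float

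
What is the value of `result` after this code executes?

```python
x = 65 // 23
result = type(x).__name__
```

x is int; result = 'int'

'int'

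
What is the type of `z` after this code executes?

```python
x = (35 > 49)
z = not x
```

'not' returns bool

bool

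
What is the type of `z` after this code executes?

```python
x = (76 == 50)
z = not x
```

'not' returns bool

bool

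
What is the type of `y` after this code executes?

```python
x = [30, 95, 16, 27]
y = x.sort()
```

list.sort() returns None (mutates in place)

NoneType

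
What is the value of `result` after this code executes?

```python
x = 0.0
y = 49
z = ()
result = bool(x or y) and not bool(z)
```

x = 0.0; y = 49; z = (); result = True

True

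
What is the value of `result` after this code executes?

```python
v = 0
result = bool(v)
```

v = 0; result = False

False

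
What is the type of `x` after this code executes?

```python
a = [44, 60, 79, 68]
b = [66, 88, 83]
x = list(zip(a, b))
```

list(zip()) returns a list of tuples

list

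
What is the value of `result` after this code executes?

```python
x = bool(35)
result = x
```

x = True; result = True

True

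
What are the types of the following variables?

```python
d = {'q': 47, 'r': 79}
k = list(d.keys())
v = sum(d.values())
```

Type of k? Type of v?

list() converts to list; sum of ints is int

list, int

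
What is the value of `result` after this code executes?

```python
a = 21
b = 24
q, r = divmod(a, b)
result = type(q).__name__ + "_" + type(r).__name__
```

a is int; b is int; q is int; r is int; result = 'int_int'

'int_int'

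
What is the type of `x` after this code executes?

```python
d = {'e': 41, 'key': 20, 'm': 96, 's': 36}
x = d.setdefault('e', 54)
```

dict.setdefault() returns the (existing or default) value

int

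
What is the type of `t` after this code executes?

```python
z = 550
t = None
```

None has type NoneType

NoneType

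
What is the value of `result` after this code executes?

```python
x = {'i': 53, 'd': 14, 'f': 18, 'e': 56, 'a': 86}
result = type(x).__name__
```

x is dict; result = 'dict'

'dict'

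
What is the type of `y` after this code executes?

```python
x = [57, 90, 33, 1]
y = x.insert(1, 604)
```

list.insert() returns None

NoneType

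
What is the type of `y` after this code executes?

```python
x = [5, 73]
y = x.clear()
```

list.clear() returns None

NoneType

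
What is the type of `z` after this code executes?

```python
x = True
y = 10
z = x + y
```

bool + int = int (bool is subclass of int)

int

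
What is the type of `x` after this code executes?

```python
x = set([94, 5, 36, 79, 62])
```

set() constructor returns set

set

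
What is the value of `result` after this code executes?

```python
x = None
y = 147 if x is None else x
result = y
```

x = None; y = 147; result = 147

147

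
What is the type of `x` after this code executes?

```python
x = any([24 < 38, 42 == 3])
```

any() returns bool

bool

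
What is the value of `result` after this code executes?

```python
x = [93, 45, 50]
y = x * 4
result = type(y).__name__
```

x is list; y is list; result = 'list'

'list'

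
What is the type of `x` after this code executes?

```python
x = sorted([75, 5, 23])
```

sorted() always returns list

list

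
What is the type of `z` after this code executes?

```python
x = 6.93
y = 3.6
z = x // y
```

float // float = float

float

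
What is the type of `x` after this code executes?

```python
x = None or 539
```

'or' with None returns the other truthy value

int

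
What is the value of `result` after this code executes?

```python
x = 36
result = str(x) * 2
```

x = 36; result = '3636'

'3636'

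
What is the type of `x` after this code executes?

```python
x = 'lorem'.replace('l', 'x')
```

str.replace() returns str

str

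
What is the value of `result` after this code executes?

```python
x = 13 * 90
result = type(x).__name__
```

x is int; result = 'int'

'int'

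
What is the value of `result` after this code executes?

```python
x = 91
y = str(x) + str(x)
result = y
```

x = 91; y = '9191'; result = '9191'

'9191'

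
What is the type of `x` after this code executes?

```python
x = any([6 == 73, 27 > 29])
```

any() returns bool

bool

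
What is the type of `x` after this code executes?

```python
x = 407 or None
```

'or' returns first truthy value

int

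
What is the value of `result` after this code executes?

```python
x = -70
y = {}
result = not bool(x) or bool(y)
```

x = -70; y = {}; result = False

False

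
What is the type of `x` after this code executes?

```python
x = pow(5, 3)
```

pow(int, int) returns int

int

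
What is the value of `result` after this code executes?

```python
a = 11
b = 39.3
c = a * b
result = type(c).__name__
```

a is int; b is float; c is float; result = 'float'

'float'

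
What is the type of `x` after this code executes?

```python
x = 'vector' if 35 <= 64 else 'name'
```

Both branches of conditional are str

str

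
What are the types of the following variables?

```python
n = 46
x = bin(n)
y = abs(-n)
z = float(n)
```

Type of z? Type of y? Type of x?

float() returns float; abs() of int returns int; bin() returns str

float, int, str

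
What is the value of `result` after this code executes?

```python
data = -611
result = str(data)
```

data = -611; result = '-611'

'-611'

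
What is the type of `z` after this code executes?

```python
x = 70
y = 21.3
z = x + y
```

int + float = float

float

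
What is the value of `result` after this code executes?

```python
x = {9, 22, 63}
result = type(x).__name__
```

x is set; result = 'set'

'set'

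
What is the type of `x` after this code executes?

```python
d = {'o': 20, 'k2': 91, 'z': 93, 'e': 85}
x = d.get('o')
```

dict.get() returns value type when found

int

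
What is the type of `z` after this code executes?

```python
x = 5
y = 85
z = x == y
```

Equality comparison returns bool

bool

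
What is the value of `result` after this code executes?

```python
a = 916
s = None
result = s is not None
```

a = 916; s = None; result = False

False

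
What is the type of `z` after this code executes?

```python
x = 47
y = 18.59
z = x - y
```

int - float = float

float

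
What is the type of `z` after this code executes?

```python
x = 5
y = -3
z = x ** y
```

int ** negative = float

float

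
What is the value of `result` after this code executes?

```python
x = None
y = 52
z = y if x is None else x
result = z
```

x = None; y = 52; z = 52; result = 52

52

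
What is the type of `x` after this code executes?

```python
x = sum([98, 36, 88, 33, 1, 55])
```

sum() of ints returns int

int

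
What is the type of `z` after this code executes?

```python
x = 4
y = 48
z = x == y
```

Equality comparison returns bool

bool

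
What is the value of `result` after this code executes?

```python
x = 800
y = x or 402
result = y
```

x = 800; y = 800; result = 800

800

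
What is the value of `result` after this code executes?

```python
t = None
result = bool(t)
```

t = None; result = False

False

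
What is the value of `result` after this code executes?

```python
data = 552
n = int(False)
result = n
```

data = 552; n = 0; result = 0

0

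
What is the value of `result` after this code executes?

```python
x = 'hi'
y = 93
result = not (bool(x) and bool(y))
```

x = 'hi'; y = 93; result = False

False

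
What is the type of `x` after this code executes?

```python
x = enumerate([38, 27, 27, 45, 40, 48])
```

enumerate() returns an enumerate object

enumerate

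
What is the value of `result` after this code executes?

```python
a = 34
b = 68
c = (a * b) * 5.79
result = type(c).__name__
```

a is int; b is int; c is float; result = 'float'

'float'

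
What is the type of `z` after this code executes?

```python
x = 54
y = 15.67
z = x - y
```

int - float = float

float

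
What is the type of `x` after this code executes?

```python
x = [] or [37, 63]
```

'or' returns first truthy value (list)

list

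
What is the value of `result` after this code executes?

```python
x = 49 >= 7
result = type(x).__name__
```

x is bool; result = 'bool'

'bool'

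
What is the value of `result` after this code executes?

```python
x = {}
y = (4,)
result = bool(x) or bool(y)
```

x = {}; y = (4,); result = True

True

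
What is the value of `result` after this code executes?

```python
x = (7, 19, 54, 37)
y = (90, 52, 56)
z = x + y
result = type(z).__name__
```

x is tuple; y is tuple; z is tuple; result = 'tuple'

'tuple'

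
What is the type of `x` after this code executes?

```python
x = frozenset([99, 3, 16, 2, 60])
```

frozenset() returns frozenset

frozenset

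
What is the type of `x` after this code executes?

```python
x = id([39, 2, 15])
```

id() returns int

int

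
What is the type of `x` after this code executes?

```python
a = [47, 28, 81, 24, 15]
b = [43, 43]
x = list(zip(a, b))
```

list(zip()) returns a list of tuples

list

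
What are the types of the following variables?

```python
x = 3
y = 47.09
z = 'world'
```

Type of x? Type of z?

x is assigned a bare integer (no decimal point), so it is an int; z is assigned a quoted string literal, so it is a str

int, str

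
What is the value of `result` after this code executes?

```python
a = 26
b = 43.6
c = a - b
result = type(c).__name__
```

a is int; b is float; c is float; result = 'float'

'float'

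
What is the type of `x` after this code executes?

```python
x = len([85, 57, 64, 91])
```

len() always returns int

int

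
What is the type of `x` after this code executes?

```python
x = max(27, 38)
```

max() of ints returns int

int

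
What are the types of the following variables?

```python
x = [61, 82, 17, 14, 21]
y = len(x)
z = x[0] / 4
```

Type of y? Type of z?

len() returns int; int / int = float

int, float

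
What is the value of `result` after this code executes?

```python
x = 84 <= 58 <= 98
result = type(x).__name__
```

x is bool; result = 'bool'

'bool'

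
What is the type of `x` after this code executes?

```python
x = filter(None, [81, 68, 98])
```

filter() returns a filter object

filter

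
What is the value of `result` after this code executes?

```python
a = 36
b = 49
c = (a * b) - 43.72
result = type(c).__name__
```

a is int; b is int; c is float; result = 'float'

'float'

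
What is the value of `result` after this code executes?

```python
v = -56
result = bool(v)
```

v = -56; result = True

True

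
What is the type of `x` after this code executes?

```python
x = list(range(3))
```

list(range()) returns list

list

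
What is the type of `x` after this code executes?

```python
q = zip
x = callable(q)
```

callable() returns bool

bool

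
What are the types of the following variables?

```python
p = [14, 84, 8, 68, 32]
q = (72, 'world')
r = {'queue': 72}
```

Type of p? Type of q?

p is assigned a list literal (square brackets); q is assigned a tuple (parenthesized, comma-separated values)

list, tuple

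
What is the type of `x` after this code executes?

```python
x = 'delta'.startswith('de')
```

str.startswith() returns bool

bool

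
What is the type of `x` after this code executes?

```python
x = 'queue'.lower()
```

str.lower() returns str

str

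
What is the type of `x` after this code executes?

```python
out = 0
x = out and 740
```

'and' returns first falsy value (0 is int)

int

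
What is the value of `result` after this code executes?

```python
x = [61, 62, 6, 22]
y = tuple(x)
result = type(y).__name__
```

x is list; y is tuple; result = 'tuple'

'tuple'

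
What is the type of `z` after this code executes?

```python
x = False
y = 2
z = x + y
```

bool + int = int (bool is subclass of int)

int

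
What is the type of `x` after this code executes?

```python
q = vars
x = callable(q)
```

callable() returns bool

bool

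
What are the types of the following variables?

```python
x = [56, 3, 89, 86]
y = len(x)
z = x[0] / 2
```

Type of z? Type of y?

int / int = float; len() returns int

float, int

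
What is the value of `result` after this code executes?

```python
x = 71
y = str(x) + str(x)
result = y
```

x = 71; y = '7171'; result = '7171'

'7171'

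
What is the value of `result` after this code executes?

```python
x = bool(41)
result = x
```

x = True; result = True

True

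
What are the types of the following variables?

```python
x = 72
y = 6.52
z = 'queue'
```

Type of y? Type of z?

y is assigned a number with a decimal point, so it is a float; z is assigned a quoted string literal, so it is a str

float, str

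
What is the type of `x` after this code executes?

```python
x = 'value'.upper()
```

str.upper() returns str

str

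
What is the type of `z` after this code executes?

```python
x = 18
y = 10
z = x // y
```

int // int = int

int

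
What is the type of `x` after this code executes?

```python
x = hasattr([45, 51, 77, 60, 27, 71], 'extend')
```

hasattr() returns bool

bool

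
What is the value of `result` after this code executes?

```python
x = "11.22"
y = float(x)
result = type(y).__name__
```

x is str; y is float; result = 'float'

'float'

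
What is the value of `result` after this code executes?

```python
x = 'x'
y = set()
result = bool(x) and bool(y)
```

x = 'x'; y = set(); result = False

False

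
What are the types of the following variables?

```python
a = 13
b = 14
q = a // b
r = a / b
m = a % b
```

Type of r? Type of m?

/ returns float; % of ints returns int

float, int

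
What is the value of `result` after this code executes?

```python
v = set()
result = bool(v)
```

v = set(); result = False

False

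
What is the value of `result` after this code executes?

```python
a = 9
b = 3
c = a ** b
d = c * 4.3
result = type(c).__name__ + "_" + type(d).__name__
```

a is int; b is int; c is int; d is float; result = 'int_float'

'int_float'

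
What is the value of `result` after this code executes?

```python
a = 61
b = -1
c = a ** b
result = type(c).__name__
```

a is int; b is int; c is float; result = 'float'

'float'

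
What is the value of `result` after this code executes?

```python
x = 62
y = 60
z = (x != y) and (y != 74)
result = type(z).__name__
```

x is int; y is int; z is bool; result = 'bool'

'bool'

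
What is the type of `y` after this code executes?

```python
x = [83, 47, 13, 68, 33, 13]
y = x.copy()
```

list.copy() returns list

list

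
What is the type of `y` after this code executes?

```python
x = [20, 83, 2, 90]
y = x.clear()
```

list.clear() returns None

NoneType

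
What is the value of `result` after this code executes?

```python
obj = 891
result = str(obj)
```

obj = 891; result = '891'

'891'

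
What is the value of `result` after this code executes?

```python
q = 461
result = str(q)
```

q = 461; result = '461'

'461'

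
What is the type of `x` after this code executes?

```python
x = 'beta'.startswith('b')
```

str.startswith() returns bool

bool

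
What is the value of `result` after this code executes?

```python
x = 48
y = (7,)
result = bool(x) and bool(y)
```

x = 48; y = (7,); result = True

True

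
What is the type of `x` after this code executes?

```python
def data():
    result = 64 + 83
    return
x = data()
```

Bare return returns None

NoneType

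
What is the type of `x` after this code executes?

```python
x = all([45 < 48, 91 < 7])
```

all() returns bool

bool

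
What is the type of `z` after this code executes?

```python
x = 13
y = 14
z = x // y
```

int // int = int

int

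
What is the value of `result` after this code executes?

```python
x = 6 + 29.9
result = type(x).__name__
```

x is float; result = 'float'

'float'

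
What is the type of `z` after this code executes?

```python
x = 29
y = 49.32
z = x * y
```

int * float = float

float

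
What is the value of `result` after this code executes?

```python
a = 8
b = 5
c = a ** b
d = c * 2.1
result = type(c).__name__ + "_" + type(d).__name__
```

a is int; b is int; c is int; d is float; result = 'int_float'

'int_float'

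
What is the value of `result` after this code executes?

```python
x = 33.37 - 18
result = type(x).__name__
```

x is float; result = 'float'

'float'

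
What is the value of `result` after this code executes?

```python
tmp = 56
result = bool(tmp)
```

tmp = 56; result = True

True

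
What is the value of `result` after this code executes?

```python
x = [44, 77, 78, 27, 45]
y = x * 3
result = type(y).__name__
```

x is list; y is list; result = 'list'

'list'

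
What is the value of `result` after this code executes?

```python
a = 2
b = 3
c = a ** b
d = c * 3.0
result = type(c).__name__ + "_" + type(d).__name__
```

a is int; b is int; c is int; d is float; result = 'int_float'

'int_float'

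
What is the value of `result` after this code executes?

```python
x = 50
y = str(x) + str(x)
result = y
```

x = 50; y = '5050'; result = '5050'

'5050'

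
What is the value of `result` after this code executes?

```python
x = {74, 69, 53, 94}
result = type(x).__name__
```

x is set; result = 'set'

'set'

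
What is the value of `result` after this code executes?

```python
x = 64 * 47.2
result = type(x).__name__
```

x is float; result = 'float'

'float'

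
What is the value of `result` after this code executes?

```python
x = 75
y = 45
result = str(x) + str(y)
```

x = 75; y = 45; result = '7545'

'7545'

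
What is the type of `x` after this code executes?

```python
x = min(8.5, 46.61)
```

min() of floats returns float

float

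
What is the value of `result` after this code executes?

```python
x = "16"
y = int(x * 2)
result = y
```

x = '16'; y = 1616; result = 1616

1616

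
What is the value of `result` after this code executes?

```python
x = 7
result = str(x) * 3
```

x = 7; result = '777'

'777'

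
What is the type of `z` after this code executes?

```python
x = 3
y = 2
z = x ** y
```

positive int ** positive int = int

int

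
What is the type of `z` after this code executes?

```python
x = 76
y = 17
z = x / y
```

int / int = float

float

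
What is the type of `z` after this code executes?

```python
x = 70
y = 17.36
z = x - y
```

int - float = float

float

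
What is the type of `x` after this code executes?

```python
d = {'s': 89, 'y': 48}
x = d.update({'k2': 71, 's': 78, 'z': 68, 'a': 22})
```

dict.update() returns None

NoneType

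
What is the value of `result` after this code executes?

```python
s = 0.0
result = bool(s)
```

s = 0.0; result = False

False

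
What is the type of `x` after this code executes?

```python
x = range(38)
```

range() returns a range object

range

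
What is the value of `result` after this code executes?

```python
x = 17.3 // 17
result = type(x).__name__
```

x is float; result = 'float'

'float'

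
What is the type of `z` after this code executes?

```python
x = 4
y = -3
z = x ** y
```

int ** negative = float

float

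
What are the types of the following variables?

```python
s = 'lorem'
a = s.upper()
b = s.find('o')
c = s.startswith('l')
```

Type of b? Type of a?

find() returns int; upper() returns str

int, str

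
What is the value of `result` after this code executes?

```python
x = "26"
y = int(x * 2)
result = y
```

x = '26'; y = 2626; result = 2626

2626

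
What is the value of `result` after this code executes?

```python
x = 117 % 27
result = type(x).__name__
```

x is int; result = 'int'

'int'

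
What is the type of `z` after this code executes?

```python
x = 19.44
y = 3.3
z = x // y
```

float // float = float

float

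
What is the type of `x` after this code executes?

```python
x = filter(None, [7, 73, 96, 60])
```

filter() returns a filter object

filter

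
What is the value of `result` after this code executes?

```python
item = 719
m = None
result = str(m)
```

item = 719; m = None; result = 'None'

'None'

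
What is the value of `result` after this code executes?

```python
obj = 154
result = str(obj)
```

obj = 154; result = '154'

'154'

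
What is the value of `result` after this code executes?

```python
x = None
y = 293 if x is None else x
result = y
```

x = None; y = 293; result = 293

293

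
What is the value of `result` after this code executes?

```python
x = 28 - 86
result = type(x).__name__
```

x is int; result = 'int'

'int'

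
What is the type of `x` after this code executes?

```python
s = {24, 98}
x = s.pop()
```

Popping from set[int] returns int

int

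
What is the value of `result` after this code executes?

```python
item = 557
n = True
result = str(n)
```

item = 557; n = True; result = 'True'

'True'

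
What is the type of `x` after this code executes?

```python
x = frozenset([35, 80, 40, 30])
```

frozenset() returns frozenset

frozenset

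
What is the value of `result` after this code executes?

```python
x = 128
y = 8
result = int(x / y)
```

x = 128; y = 8; result = 16

16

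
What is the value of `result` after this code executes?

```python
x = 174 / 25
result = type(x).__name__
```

x is float; result = 'float'

'float'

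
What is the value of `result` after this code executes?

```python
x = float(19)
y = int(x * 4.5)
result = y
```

x = 19.0; y = 85; result = 85

85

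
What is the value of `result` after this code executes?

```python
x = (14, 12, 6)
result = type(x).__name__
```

x is tuple; result = 'tuple'

'tuple'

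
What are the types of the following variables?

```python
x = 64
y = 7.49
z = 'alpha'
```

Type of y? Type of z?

y is assigned a number with a decimal point, so it is a float; z is assigned a quoted string literal, so it is a str

float, str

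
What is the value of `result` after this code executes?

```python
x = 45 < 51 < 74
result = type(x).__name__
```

x is bool; result = 'bool'

'bool'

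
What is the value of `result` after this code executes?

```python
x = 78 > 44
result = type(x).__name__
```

x is bool; result = 'bool'

'bool'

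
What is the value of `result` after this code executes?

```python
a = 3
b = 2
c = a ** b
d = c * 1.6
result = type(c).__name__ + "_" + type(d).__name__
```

a is int; b is int; c is int; d is float; result = 'int_float'

'int_float'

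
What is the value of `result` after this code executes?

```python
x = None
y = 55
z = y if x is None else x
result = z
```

x = None; y = 55; z = 55; result = 55

55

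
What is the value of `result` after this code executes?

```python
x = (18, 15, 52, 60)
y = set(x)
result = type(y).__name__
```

x is tuple; y is set; result = 'set'

'set'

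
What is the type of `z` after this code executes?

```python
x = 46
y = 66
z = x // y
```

int // int = int

int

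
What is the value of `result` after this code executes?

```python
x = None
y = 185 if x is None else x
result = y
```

x = None; y = 185; result = 185

185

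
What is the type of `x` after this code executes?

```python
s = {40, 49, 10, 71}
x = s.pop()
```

Popping from set[int] returns int

int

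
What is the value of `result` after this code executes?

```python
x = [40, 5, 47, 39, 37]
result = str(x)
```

x = [40, 5, 47, 39, 37]; result = '[40, 5, 47, 39, 37]'

'[40, 5, 47, 39, 37]'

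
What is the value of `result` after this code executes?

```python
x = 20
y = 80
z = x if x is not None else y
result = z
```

x = 20; y = 80; z = 20; result = 20

20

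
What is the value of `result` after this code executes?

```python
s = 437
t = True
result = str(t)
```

s = 437; t = True; result = 'True'

'True'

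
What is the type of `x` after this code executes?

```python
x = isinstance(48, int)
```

isinstance() returns bool

bool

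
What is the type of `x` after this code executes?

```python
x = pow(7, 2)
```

pow(int, int) returns int

int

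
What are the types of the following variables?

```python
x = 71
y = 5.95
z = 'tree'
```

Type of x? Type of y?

x is assigned a bare integer (no decimal point), so it is an int; y is assigned a number with a decimal point, so it is a float

int, float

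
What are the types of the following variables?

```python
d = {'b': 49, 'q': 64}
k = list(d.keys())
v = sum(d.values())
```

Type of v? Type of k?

sum of ints is int; list() converts to list

int, list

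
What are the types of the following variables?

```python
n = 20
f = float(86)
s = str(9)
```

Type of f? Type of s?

f is assigned the result of calling float(), which returns a float; s is assigned the result of calling str(), which returns a str

float, str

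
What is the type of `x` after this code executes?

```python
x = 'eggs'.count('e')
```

str.count() returns int

int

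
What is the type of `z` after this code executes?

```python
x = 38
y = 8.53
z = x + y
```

int + float = float

float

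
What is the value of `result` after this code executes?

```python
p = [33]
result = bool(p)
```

p = [33]; result = True

True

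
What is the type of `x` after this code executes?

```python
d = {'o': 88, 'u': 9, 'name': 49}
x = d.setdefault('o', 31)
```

dict.setdefault() returns the (existing or default) value

int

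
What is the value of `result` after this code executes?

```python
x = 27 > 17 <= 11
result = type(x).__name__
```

x is bool; result = 'bool'

'bool'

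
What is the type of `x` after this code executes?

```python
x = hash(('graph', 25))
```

hash() returns int

int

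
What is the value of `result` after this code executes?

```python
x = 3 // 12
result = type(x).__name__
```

x is int; result = 'int'

'int'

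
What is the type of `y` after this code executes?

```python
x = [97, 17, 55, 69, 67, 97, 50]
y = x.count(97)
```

list.count() returns int

int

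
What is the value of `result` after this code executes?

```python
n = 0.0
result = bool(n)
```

n = 0.0; result = False

False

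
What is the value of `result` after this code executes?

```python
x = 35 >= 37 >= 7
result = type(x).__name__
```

x is bool; result = 'bool'

'bool'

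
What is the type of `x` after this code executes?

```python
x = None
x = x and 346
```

'and' returns first falsy value (None)

NoneType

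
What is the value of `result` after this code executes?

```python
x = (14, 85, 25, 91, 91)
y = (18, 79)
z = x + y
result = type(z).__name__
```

x is tuple; y is tuple; z is tuple; result = 'tuple'

'tuple'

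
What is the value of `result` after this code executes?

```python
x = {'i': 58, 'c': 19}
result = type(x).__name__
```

x is dict; result = 'dict'

'dict'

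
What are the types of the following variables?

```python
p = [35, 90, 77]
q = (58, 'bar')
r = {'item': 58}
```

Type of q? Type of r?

q is assigned a tuple (parenthesized, comma-separated values); r is assigned a dict literal ({key: value})

tuple, dict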